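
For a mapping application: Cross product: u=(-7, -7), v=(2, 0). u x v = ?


u x v = u_x*v_y - u_y*v_x = (-7)*0 - (-7)*2
= 0 - (-14) = 14

14


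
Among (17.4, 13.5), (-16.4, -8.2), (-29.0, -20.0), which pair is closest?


d(P0,P1) = 40.1663, d(P0,P2) = 57.2295, d(P1,P2) = 17.2627
Closest: P1 and P2

Closest pair: (-16.4, -8.2) and (-29.0, -20.0), distance = 17.2627


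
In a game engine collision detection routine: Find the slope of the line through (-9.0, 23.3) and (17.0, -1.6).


slope = (y2-y1)/(x2-x1) = ((-1.6)-23.3)/(17-(-9)) = (-24.9)/26 = -0.9577

-0.9577


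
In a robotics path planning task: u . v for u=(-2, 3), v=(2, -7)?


u . v = u_x*v_x + u_y*v_y = (-2)*2 + 3*(-7)
= (-4) + (-21) = -25

-25


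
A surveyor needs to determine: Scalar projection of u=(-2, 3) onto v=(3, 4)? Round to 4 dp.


u.v = 6, |v| = sqrt(25) = 5
Scalar projection = u.v / |v| = 6 / sqrt(25) = 1.2

1.2


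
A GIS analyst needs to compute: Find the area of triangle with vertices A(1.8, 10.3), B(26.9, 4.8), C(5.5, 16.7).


Area = |x_A(y_B-y_C) + x_B(y_C-y_A) + x_C(y_A-y_B)|/2
= |(-21.42) + 172.16 + 30.25|/2
= 180.99/2 = 90.495

90.495


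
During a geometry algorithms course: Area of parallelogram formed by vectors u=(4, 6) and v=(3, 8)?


|u x v| = |4*8 - 6*3|
= |32 - 18| = 14

14


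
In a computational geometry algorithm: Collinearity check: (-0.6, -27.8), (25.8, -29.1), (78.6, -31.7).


Cross product: (25.8-(-0.6))*((-31.7)-(-27.8)) - ((-29.1)-(-27.8))*(78.6-(-0.6))
= 0

Yes, collinear


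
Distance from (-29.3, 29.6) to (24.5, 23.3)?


dx=53.8, dy=-6.3
d^2 = 53.8^2 + (-6.3)^2 = 2934.13
d = sqrt(2934.13) = 54.1676

54.1676


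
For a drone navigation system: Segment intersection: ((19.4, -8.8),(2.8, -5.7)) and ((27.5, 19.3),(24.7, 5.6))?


Cross products: d1=-32.29, d2=-268.39, d3=-491.57, d4=-255.47
d1*d2 < 0 and d3*d4 < 0? no

No, they don't intersect


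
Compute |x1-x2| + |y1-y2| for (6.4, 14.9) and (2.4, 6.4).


|6.4-2.4| + |14.9-6.4| = 4 + 8.5 = 12.5

12.5


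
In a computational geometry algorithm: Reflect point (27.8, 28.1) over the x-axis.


Reflection over x-axis: (x,y) -> (x,-y)
(27.8, 28.1) -> (27.8, -28.1)

(27.8, -28.1)


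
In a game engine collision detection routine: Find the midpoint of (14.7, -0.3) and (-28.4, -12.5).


M = ((14.7+(-28.4))/2, ((-0.3)+(-12.5))/2)
= (-6.85, -6.4)

(-6.85, -6.4)


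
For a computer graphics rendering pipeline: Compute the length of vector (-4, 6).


|u| = sqrt((-4)^2 + 6^2) = sqrt(52) = 7.2111

7.2111


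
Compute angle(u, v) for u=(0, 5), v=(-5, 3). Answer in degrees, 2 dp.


u.v = 15, |u| = sqrt(25) = 5, |v| = sqrt(34) = 5.831
cos(theta) = u.v/(|u||v|) = 15/sqrt(850) = 0.514496
theta = acos(0.514496) = 59.04 degrees

59.04 degrees


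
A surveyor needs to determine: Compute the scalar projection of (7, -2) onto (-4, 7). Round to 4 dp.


u.v = -42, |v| = sqrt(65) = 8.0623
Scalar projection = u.v / |v| = -42 / sqrt(65) = -5.2095

-5.2095


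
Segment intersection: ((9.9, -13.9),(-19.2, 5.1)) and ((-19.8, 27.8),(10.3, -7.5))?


Cross products: d1=-206.76, d2=-662.09, d3=-649.17, d4=-193.84
d1*d2 < 0 and d3*d4 < 0? no

No, they don't intersect


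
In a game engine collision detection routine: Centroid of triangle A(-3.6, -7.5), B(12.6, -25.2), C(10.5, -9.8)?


Centroid = ((x_A+x_B+x_C)/3, (y_A+y_B+y_C)/3)
= (((-3.6)+12.6+10.5)/3, ((-7.5)+(-25.2)+(-9.8))/3)
= (6.5, -14.1667)

(6.5, -14.1667)


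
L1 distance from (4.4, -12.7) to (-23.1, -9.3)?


|4.4-(-23.1)| + |(-12.7)-(-9.3)| = 27.5 + 3.4 = 30.9

30.9


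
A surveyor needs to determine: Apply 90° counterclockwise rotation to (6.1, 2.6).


90° CCW: (x,y) -> (-y, x)
(6.1,2.6) -> (-2.6, 6.1)

(-2.6, 6.1)


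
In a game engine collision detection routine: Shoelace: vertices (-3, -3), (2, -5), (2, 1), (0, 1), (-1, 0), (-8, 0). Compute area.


Shoelace sum: ((-3)*(-5) - 2*(-3)) + (2*1 - 2*(-5)) + (2*1 - 0*1) + (0*0 - (-1)*1) + ((-1)*0 - (-8)*0) + ((-8)*(-3) - (-3)*0)
= 60
Area = |60|/2 = 30

30


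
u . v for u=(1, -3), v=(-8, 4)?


u . v = u_x*v_x + u_y*v_y = 1*(-8) + (-3)*4
= (-8) + (-12) = -20

-20


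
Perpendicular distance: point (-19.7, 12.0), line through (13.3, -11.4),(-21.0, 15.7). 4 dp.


|cross product| = 91.68
|line direction| = sqrt(1910.9) = 43.7138
Distance = 91.68/sqrt(1910.9) = 2.0973

2.0973


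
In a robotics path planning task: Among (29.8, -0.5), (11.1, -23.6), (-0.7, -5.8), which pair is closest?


d(P0,P1) = 29.7204, d(P0,P2) = 30.9571, d(P1,P2) = 21.356
Closest: P1 and P2

Closest pair: (11.1, -23.6) and (-0.7, -5.8), distance = 21.356


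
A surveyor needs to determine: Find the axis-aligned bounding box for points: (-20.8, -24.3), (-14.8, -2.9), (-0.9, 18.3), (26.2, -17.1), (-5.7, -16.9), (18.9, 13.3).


x range: [-20.8, 26.2]
y range: [-24.3, 18.3]
Bounding box: (-20.8,-24.3) to (26.2,18.3)

(-20.8,-24.3) to (26.2,18.3)


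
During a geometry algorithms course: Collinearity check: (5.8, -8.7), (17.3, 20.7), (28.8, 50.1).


Cross product: (17.3-5.8)*(50.1-(-8.7)) - (20.7-(-8.7))*(28.8-5.8)
= 0

Yes, collinear


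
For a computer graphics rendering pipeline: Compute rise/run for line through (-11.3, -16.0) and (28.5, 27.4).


slope = (y2-y1)/(x2-x1) = (27.4-(-16))/(28.5-(-11.3)) = 43.4/39.8 = 1.0905

1.0905


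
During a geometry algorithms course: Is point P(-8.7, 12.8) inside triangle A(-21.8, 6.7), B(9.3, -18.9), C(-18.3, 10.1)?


Cross products: AB x AP = 525.07, BC x BP = -352.92, CA x CP = 23.19
All same sign? no

No, outside


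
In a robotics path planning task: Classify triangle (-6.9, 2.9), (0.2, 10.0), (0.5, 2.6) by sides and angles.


Side lengths squared: AB^2=100.82, BC^2=54.85, CA^2=54.85
Sorted: [54.85, 54.85, 100.82]
By sides: Isosceles, By angles: Acute

Isosceles, Acute


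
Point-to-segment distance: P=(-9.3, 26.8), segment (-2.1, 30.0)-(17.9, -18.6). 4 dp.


Project P onto AB: t = 0.0042 (clamped to [0,1])
Closest point on segment: (-2.0166, 29.7973)
Distance: 7.876

7.876


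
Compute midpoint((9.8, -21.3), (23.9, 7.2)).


M = ((9.8+23.9)/2, ((-21.3)+7.2)/2)
= (16.85, -7.05)

(16.85, -7.05)


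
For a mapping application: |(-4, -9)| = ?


|u| = sqrt((-4)^2 + (-9)^2) = sqrt(97) = 9.8489

9.8489


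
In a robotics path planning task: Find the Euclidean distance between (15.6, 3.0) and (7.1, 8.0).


dx=-8.5, dy=5
d^2 = (-8.5)^2 + 5^2 = 97.25
d = sqrt(97.25) = 9.8615

9.8615


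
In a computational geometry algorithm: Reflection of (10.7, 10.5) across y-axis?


Reflection over y-axis: (x,y) -> (-x,y)
(10.7, 10.5) -> (-10.7, 10.5)

(-10.7, 10.5)


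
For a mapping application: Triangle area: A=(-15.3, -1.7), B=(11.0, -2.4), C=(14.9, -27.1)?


Area = |x_A(y_B-y_C) + x_B(y_C-y_A) + x_C(y_A-y_B)|/2
= |(-377.91) + (-279.4) + 10.43|/2
= 646.88/2 = 323.44

323.44


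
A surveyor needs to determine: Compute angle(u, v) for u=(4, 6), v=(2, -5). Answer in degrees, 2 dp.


u.v = -22, |u| = sqrt(52) = 7.2111, |v| = sqrt(29) = 5.3852
cos(theta) = u.v/(|u||v|) = -22/sqrt(1508) = -0.566529
theta = acos(-0.566529) = 124.51 degrees

124.51 degrees


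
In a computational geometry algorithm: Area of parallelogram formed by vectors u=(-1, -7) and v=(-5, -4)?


|u x v| = |(-1)*(-4) - (-7)*(-5)|
= |4 - 35| = 31

31


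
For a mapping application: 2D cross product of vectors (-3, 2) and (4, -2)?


u x v = u_x*v_y - u_y*v_x = (-3)*(-2) - 2*4
= 6 - 8 = -2

-2


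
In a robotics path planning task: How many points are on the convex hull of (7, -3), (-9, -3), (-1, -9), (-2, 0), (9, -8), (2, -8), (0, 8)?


Convex hull vertices (CCW): (-9, -3), (-1, -9), (9, -8), (7, -3), (0, 8)
Count = 5

5


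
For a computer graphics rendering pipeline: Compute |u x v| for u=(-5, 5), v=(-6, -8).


|u x v| = |(-5)*(-8) - 5*(-6)|
= |40 - (-30)| = 70

70


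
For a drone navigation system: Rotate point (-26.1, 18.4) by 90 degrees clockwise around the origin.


90° CW: (x,y) -> (y, -x)
(-26.1,18.4) -> (18.4, 26.1)

(18.4, 26.1)


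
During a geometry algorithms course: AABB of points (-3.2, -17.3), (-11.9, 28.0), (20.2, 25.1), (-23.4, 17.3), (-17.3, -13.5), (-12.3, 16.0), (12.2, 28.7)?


x range: [-23.4, 20.2]
y range: [-17.3, 28.7]
Bounding box: (-23.4,-17.3) to (20.2,28.7)

(-23.4,-17.3) to (20.2,28.7)


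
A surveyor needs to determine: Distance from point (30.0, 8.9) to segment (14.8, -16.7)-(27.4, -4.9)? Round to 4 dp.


Project P onto AB: t = 1 (clamped to [0,1])
Closest point on segment: (27.4, -4.9)
Distance: 14.0428

14.0428


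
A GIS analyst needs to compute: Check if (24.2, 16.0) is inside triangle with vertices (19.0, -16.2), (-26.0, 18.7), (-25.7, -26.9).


Cross products: AB x AP = -1630.48, BC x BP = 2288.31, CA x CP = 1383.7
All same sign? no

No, outside


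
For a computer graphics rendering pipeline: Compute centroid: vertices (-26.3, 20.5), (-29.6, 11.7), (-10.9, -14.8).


Centroid = ((x_A+x_B+x_C)/3, (y_A+y_B+y_C)/3)
= (((-26.3)+(-29.6)+(-10.9))/3, (20.5+11.7+(-14.8))/3)
= (-22.2667, 5.8)

(-22.2667, 5.8)


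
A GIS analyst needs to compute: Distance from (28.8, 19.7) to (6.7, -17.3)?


dx=-22.1, dy=-37
d^2 = (-22.1)^2 + (-37)^2 = 1857.41
d = sqrt(1857.41) = 43.0977

43.0977


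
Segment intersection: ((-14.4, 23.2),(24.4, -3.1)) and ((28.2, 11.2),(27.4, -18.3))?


Cross products: d1=-1266.3, d2=-100.66, d3=654.78, d4=-510.86
d1*d2 < 0 and d3*d4 < 0? no

No, they don't intersect


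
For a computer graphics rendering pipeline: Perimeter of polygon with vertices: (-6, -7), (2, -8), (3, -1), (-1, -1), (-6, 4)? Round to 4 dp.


Sides: (-6, -7)->(2, -8): sqrt(65) = 8.062258, (2, -8)->(3, -1): sqrt(50) = 7.071068, (3, -1)->(-1, -1): sqrt(16) = 4, (-1, -1)->(-6, 4): sqrt(50) = 7.071068, (-6, 4)->(-6, -7): sqrt(121) = 11
Sum = 37.204394
Perimeter = 37.2044

37.2044


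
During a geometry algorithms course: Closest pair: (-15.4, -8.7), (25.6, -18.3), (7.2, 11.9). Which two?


d(P0,P1) = 42.1089, d(P0,P2) = 30.5797, d(P1,P2) = 35.3638
Closest: P0 and P2

Closest pair: (-15.4, -8.7) and (7.2, 11.9), distance = 30.5797


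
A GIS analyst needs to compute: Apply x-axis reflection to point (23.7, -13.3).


Reflection over x-axis: (x,y) -> (x,-y)
(23.7, -13.3) -> (23.7, 13.3)

(23.7, 13.3)


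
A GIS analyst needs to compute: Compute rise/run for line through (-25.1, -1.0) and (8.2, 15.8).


slope = (y2-y1)/(x2-x1) = (15.8-(-1))/(8.2-(-25.1)) = 16.8/33.3 = 0.5045

0.5045


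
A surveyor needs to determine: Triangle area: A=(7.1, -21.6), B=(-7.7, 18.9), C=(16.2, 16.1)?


Area = |x_A(y_B-y_C) + x_B(y_C-y_A) + x_C(y_A-y_B)|/2
= |19.88 + (-290.29) + (-656.1)|/2
= 926.51/2 = 463.255

463.255


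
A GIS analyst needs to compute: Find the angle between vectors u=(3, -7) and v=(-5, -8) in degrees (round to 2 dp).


u.v = 41, |u| = sqrt(58) = 7.6158, |v| = sqrt(89) = 9.434
cos(theta) = u.v/(|u||v|) = 41/sqrt(5162) = 0.570657
theta = acos(0.570657) = 55.2 degrees

55.2 degrees


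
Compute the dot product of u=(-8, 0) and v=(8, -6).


u . v = u_x*v_x + u_y*v_y = (-8)*8 + 0*(-6)
= (-64) + 0 = -64

-64


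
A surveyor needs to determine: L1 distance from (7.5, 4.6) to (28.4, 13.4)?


|7.5-28.4| + |4.6-13.4| = 20.9 + 8.8 = 29.7

29.7


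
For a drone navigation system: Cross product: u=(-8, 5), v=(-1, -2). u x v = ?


u x v = u_x*v_y - u_y*v_x = (-8)*(-2) - 5*(-1)
= 16 - (-5) = 21

21


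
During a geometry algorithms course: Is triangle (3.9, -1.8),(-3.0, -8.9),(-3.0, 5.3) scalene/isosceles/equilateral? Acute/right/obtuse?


Side lengths squared: AB^2=98.02, BC^2=201.64, CA^2=98.02
Sorted: [98.02, 98.02, 201.64]
By sides: Isosceles, By angles: Obtuse

Isosceles, Obtuse


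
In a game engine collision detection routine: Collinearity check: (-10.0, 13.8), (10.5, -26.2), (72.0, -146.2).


Cross product: (10.5-(-10))*((-146.2)-13.8) - ((-26.2)-13.8)*(72-(-10))
= 0

Yes, collinear


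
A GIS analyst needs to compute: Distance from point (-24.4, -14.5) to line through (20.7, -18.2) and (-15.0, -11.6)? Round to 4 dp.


|cross product| = 165.57
|line direction| = sqrt(1318.05) = 36.305
Distance = 165.57/sqrt(1318.05) = 4.5605

4.5605


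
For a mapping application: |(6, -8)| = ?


|u| = sqrt(6^2 + (-8)^2) = sqrt(100) = 10

10


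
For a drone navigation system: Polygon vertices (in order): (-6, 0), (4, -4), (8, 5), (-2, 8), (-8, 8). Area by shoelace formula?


Shoelace sum: ((-6)*(-4) - 4*0) + (4*5 - 8*(-4)) + (8*8 - (-2)*5) + ((-2)*8 - (-8)*8) + ((-8)*0 - (-6)*8)
= 246
Area = |246|/2 = 123

123


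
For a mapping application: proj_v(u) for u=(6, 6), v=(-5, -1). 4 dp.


u.v = -36, |v| = sqrt(26) = 5.099
Scalar projection = u.v / |v| = -36 / sqrt(26) = -7.0602

-7.0602


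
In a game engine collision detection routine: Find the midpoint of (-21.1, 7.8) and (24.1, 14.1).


M = (((-21.1)+24.1)/2, (7.8+14.1)/2)
= (1.5, 10.95)

(1.5, 10.95)


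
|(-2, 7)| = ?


|u| = sqrt((-2)^2 + 7^2) = sqrt(53) = 7.2801

7.2801


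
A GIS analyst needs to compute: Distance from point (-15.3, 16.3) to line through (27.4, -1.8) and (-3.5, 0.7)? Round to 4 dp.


|cross product| = 452.54
|line direction| = sqrt(961.06) = 31.001
Distance = 452.54/sqrt(961.06) = 14.5976

14.5976


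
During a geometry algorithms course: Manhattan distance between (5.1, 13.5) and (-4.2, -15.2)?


|5.1-(-4.2)| + |13.5-(-15.2)| = 9.3 + 28.7 = 38

38


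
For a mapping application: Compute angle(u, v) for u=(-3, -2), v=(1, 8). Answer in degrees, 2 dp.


u.v = -19, |u| = sqrt(13) = 3.6056, |v| = sqrt(65) = 8.0623
cos(theta) = u.v/(|u||v|) = -19/sqrt(845) = -0.65362
theta = acos(-0.65362) = 130.82 degrees

130.82 degrees


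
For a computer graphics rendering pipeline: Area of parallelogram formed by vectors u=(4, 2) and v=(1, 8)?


|u x v| = |4*8 - 2*1|
= |32 - 2| = 30

30


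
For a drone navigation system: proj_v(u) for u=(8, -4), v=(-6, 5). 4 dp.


u.v = -68, |v| = sqrt(61) = 7.8102
Scalar projection = u.v / |v| = -68 / sqrt(61) = -8.7065

-8.7065


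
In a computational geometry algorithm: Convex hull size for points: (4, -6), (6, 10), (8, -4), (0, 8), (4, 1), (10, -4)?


Convex hull vertices (CCW): (0, 8), (4, -6), (10, -4), (6, 10)
Count = 4

4


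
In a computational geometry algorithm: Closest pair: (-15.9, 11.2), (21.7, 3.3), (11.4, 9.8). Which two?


d(P0,P1) = 38.421, d(P0,P2) = 27.3359, d(P1,P2) = 12.1795
Closest: P1 and P2

Closest pair: (21.7, 3.3) and (11.4, 9.8), distance = 12.1795


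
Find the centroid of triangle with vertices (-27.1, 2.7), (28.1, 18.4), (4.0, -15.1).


Centroid = ((x_A+x_B+x_C)/3, (y_A+y_B+y_C)/3)
= (((-27.1)+28.1+4)/3, (2.7+18.4+(-15.1))/3)
= (1.6667, 2)

(1.6667, 2)


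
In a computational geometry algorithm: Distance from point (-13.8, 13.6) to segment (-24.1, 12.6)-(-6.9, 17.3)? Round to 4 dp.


Project P onto AB: t = 0.572 (clamped to [0,1])
Closest point on segment: (-14.2614, 15.2885)
Distance: 1.7504

1.7504


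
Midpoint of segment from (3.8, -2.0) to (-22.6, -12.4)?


M = ((3.8+(-22.6))/2, ((-2)+(-12.4))/2)
= (-9.4, -7.2)

(-9.4, -7.2)


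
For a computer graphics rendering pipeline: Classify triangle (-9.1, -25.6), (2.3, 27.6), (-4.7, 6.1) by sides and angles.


Side lengths squared: AB^2=2960.2, BC^2=511.25, CA^2=1024.25
Sorted: [511.25, 1024.25, 2960.2]
By sides: Scalene, By angles: Obtuse

Scalene, Obtuse


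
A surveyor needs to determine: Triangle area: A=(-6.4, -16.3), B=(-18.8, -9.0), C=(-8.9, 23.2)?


Area = |x_A(y_B-y_C) + x_B(y_C-y_A) + x_C(y_A-y_B)|/2
= |206.08 + (-742.6) + 64.97|/2
= 471.55/2 = 235.775

235.775


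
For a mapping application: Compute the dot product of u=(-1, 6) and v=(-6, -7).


u . v = u_x*v_x + u_y*v_y = (-1)*(-6) + 6*(-7)
= 6 + (-42) = -36

-36


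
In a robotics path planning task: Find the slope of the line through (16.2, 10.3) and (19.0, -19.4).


slope = (y2-y1)/(x2-x1) = ((-19.4)-10.3)/(19-16.2) = (-29.7)/2.8 = -10.6071

-10.6071


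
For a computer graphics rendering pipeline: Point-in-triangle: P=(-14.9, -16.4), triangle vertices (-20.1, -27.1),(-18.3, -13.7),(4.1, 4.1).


Cross products: AB x AP = -50.42, BC x BP = -121, CA x CP = -96.7
All same sign? yes

Yes, inside


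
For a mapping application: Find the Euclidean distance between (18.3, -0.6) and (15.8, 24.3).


dx=-2.5, dy=24.9
d^2 = (-2.5)^2 + 24.9^2 = 626.26
d = sqrt(626.26) = 25.0252

25.0252


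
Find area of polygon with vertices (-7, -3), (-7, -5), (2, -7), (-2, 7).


Shoelace sum: ((-7)*(-5) - (-7)*(-3)) + ((-7)*(-7) - 2*(-5)) + (2*7 - (-2)*(-7)) + ((-2)*(-3) - (-7)*7)
= 128
Area = |128|/2 = 64

64


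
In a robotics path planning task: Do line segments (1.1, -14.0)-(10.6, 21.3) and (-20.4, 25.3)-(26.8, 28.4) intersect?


Cross products: d1=-1921.61, d2=-284.9, d3=1132.3, d4=-504.41
d1*d2 < 0 and d3*d4 < 0? no

No, they don't intersect


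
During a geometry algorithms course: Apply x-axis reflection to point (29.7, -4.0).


Reflection over x-axis: (x,y) -> (x,-y)
(29.7, -4) -> (29.7, 4)

(29.7, 4)


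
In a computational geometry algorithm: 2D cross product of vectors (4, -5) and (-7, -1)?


u x v = u_x*v_y - u_y*v_x = 4*(-1) - (-5)*(-7)
= (-4) - 35 = -39

-39


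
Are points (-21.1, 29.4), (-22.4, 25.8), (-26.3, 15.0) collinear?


Cross product: ((-22.4)-(-21.1))*(15-29.4) - (25.8-29.4)*((-26.3)-(-21.1))
= 0

Yes, collinear


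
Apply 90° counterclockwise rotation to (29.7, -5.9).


90° CCW: (x,y) -> (-y, x)
(29.7,-5.9) -> (5.9, 29.7)

(5.9, 29.7)


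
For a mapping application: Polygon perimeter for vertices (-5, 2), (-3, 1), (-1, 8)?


Sides: (-5, 2)->(-3, 1): sqrt(5) = 2.236068, (-3, 1)->(-1, 8): sqrt(53) = 7.28011, (-1, 8)->(-5, 2): sqrt(52) = 7.211103
Sum = 16.727281
Perimeter = 16.7273

16.7273


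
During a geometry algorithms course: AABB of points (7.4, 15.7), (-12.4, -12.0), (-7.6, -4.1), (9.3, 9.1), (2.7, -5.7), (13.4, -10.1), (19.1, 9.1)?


x range: [-12.4, 19.1]
y range: [-12, 15.7]
Bounding box: (-12.4,-12) to (19.1,15.7)

(-12.4,-12) to (19.1,15.7)


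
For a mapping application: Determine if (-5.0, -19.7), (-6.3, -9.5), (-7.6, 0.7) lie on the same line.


Cross product: ((-6.3)-(-5))*(0.7-(-19.7)) - ((-9.5)-(-19.7))*((-7.6)-(-5))
= 0

Yes, collinear


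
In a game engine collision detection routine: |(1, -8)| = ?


|u| = sqrt(1^2 + (-8)^2) = sqrt(65) = 8.0623

8.0623


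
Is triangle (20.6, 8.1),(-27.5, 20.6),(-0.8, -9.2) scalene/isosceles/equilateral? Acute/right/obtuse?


Side lengths squared: AB^2=2469.86, BC^2=1600.93, CA^2=757.25
Sorted: [757.25, 1600.93, 2469.86]
By sides: Scalene, By angles: Obtuse

Scalene, Obtuse


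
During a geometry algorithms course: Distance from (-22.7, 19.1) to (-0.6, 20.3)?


dx=22.1, dy=1.2
d^2 = 22.1^2 + 1.2^2 = 489.85
d = sqrt(489.85) = 22.1326

22.1326


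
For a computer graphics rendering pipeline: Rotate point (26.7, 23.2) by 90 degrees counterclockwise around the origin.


90° CCW: (x,y) -> (-y, x)
(26.7,23.2) -> (-23.2, 26.7)

(-23.2, 26.7)


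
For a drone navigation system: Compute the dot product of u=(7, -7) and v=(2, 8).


u . v = u_x*v_x + u_y*v_y = 7*2 + (-7)*8
= 14 + (-56) = -42

-42


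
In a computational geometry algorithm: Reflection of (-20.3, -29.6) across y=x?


Reflection over y=x: (x,y) -> (y,x)
(-20.3, -29.6) -> (-29.6, -20.3)

(-29.6, -20.3)


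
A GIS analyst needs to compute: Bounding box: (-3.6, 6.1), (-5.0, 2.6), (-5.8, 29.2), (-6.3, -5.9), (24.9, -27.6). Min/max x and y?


x range: [-6.3, 24.9]
y range: [-27.6, 29.2]
Bounding box: (-6.3,-27.6) to (24.9,29.2)

(-6.3,-27.6) to (24.9,29.2)


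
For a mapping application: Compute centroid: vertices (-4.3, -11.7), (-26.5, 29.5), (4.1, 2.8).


Centroid = ((x_A+x_B+x_C)/3, (y_A+y_B+y_C)/3)
= (((-4.3)+(-26.5)+4.1)/3, ((-11.7)+29.5+2.8)/3)
= (-8.9, 6.8667)

(-8.9, 6.8667)


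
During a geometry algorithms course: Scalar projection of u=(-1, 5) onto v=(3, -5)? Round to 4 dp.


u.v = -28, |v| = sqrt(34) = 5.831
Scalar projection = u.v / |v| = -28 / sqrt(34) = -4.802

-4.802


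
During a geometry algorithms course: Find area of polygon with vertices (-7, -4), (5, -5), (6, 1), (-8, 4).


Shoelace sum: ((-7)*(-5) - 5*(-4)) + (5*1 - 6*(-5)) + (6*4 - (-8)*1) + ((-8)*(-4) - (-7)*4)
= 182
Area = |182|/2 = 91

91


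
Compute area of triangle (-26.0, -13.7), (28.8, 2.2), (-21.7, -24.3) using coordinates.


Area = |x_A(y_B-y_C) + x_B(y_C-y_A) + x_C(y_A-y_B)|/2
= |(-689) + (-305.28) + 345.03|/2
= 649.25/2 = 324.625

324.625


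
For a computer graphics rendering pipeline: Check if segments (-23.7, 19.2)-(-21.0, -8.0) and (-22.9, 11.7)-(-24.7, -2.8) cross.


Cross products: d1=-25.1, d2=63.01, d3=1.51, d4=-86.6
d1*d2 < 0 and d3*d4 < 0? yes

Yes, they intersect


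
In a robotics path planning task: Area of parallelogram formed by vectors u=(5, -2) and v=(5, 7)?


|u x v| = |5*7 - (-2)*5|
= |35 - (-10)| = 45

45


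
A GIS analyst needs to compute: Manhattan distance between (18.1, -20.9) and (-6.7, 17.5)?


|18.1-(-6.7)| + |(-20.9)-17.5| = 24.8 + 38.4 = 63.2

63.2


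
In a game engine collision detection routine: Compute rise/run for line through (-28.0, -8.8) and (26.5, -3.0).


slope = (y2-y1)/(x2-x1) = ((-3)-(-8.8))/(26.5-(-28)) = 5.8/54.5 = 0.1064

0.1064


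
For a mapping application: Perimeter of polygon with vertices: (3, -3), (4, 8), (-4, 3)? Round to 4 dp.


Sides: (3, -3)->(4, 8): sqrt(122) = 11.045361, (4, 8)->(-4, 3): sqrt(89) = 9.433981, (-4, 3)->(3, -3): sqrt(85) = 9.219544
Sum = 29.698886
Perimeter = 29.6989

29.6989


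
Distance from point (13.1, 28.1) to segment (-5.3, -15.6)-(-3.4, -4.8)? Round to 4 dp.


Project P onto AB: t = 1 (clamped to [0,1])
Closest point on segment: (-3.4, -4.8)
Distance: 36.8057

36.8057


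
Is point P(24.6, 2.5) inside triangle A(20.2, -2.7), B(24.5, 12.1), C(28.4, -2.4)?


Cross products: AB x AP = -42.76, BC x BP = -35.99, CA x CP = -41.32
All same sign? yes

Yes, inside


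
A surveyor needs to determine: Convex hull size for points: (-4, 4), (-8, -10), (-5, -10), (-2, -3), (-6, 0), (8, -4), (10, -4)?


Convex hull vertices (CCW): (-8, -10), (-5, -10), (10, -4), (-4, 4), (-6, 0)
Count = 5

5


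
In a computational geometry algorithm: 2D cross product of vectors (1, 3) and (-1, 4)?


u x v = u_x*v_y - u_y*v_x = 1*4 - 3*(-1)
= 4 - (-3) = 7

7


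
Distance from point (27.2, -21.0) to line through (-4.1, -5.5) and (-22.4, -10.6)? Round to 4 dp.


|cross product| = 443.28
|line direction| = sqrt(360.9) = 18.9974
Distance = 443.28/sqrt(360.9) = 23.3338

23.3338


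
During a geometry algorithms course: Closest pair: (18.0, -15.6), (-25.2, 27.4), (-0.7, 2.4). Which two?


d(P0,P1) = 60.9528, d(P0,P2) = 25.9555, d(P1,P2) = 35.0036
Closest: P0 and P2

Closest pair: (18.0, -15.6) and (-0.7, 2.4), distance = 25.9555


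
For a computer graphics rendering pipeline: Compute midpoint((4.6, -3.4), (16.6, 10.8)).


M = ((4.6+16.6)/2, ((-3.4)+10.8)/2)
= (10.6, 3.7)

(10.6, 3.7)


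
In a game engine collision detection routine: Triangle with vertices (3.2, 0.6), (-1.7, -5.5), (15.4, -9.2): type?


Side lengths squared: AB^2=61.22, BC^2=306.1, CA^2=244.88
Sorted: [61.22, 244.88, 306.1]
By sides: Scalene, By angles: Right

Scalene, Right


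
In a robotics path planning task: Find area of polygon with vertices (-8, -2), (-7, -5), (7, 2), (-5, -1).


Shoelace sum: ((-8)*(-5) - (-7)*(-2)) + ((-7)*2 - 7*(-5)) + (7*(-1) - (-5)*2) + ((-5)*(-2) - (-8)*(-1))
= 52
Area = |52|/2 = 26

26


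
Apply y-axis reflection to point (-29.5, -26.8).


Reflection over y-axis: (x,y) -> (-x,y)
(-29.5, -26.8) -> (29.5, -26.8)

(29.5, -26.8)


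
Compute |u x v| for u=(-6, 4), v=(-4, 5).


|u x v| = |(-6)*5 - 4*(-4)|
= |(-30) - (-16)| = 14

14


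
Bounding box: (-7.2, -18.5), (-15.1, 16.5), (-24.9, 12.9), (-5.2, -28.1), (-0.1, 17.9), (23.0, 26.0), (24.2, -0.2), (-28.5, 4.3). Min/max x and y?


x range: [-28.5, 24.2]
y range: [-28.1, 26]
Bounding box: (-28.5,-28.1) to (24.2,26)

(-28.5,-28.1) to (24.2,26)


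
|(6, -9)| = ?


|u| = sqrt(6^2 + (-9)^2) = sqrt(117) = 10.8167

10.8167


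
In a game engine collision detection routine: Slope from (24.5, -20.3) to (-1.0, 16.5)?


slope = (y2-y1)/(x2-x1) = (16.5-(-20.3))/((-1)-24.5) = 36.8/(-25.5) = -1.4431

-1.4431


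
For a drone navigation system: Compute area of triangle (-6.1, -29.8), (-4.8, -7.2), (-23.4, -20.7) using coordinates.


Area = |x_A(y_B-y_C) + x_B(y_C-y_A) + x_C(y_A-y_B)|/2
= |(-82.35) + (-43.68) + 528.84|/2
= 402.81/2 = 201.405

201.405


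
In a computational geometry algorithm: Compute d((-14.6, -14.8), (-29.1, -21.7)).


dx=-14.5, dy=-6.9
d^2 = (-14.5)^2 + (-6.9)^2 = 257.86
d = sqrt(257.86) = 16.058

16.058


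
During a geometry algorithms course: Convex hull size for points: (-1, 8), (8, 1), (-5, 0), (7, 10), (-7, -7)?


Convex hull vertices (CCW): (-7, -7), (8, 1), (7, 10), (-1, 8), (-5, 0)
Count = 5

5


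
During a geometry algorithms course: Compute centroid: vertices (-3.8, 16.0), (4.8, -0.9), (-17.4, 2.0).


Centroid = ((x_A+x_B+x_C)/3, (y_A+y_B+y_C)/3)
= (((-3.8)+4.8+(-17.4))/3, (16+(-0.9)+2)/3)
= (-5.4667, 5.7)

(-5.4667, 5.7)


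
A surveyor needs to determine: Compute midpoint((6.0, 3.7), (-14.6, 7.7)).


M = ((6+(-14.6))/2, (3.7+7.7)/2)
= (-4.3, 5.7)

(-4.3, 5.7)


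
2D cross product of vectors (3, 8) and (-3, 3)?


u x v = u_x*v_y - u_y*v_x = 3*3 - 8*(-3)
= 9 - (-24) = 33

33


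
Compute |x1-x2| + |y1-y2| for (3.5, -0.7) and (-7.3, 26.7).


|3.5-(-7.3)| + |(-0.7)-26.7| = 10.8 + 27.4 = 38.2

38.2


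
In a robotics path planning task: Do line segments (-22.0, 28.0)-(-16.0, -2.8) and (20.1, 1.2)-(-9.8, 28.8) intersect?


Cross products: d1=360.64, d2=1115.96, d3=1135.88, d4=380.56
d1*d2 < 0 and d3*d4 < 0? no

No, they don't intersect


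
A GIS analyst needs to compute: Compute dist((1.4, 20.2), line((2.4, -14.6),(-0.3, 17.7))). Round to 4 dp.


|cross product| = 61.66
|line direction| = sqrt(1050.58) = 32.4127
Distance = 61.66/sqrt(1050.58) = 1.9023

1.9023


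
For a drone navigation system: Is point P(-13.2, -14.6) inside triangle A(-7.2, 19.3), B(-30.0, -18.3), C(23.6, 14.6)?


Cross products: AB x AP = 547.32, BC x BP = -354.4, CA x CP = 1072.32
All same sign? no

No, outside


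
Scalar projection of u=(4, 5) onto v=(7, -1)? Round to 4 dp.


u.v = 23, |v| = sqrt(50) = 7.0711
Scalar projection = u.v / |v| = 23 / sqrt(50) = 3.2527

3.2527


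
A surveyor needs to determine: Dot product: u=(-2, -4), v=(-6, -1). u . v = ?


u . v = u_x*v_x + u_y*v_y = (-2)*(-6) + (-4)*(-1)
= 12 + 4 = 16

16


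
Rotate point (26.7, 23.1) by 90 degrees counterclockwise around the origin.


90° CCW: (x,y) -> (-y, x)
(26.7,23.1) -> (-23.1, 26.7)

(-23.1, 26.7)


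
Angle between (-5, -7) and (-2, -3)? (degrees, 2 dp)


u.v = 31, |u| = sqrt(74) = 8.6023, |v| = sqrt(13) = 3.6056
cos(theta) = u.v/(|u||v|) = 31/sqrt(962) = 0.99948
theta = acos(0.99948) = 1.85 degrees

1.85 degrees


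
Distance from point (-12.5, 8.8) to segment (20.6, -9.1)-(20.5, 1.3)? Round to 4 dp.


Project P onto AB: t = 1 (clamped to [0,1])
Closest point on segment: (20.5, 1.3)
Distance: 33.8415

33.8415


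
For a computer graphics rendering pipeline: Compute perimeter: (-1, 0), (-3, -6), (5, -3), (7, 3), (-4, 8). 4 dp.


Sides: (-1, 0)->(-3, -6): sqrt(40) = 6.324555, (-3, -6)->(5, -3): sqrt(73) = 8.544004, (5, -3)->(7, 3): sqrt(40) = 6.324555, (7, 3)->(-4, 8): sqrt(146) = 12.083046, (-4, 8)->(-1, 0): sqrt(73) = 8.544004
Sum = 41.820164
Perimeter = 41.8202

41.8202


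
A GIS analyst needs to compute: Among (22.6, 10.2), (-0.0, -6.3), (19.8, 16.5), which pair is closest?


d(P0,P1) = 27.9823, d(P0,P2) = 6.8942, d(P1,P2) = 30.1974
Closest: P0 and P2

Closest pair: (22.6, 10.2) and (19.8, 16.5), distance = 6.8942


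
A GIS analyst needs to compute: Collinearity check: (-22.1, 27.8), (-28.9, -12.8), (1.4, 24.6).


Cross product: ((-28.9)-(-22.1))*(24.6-27.8) - ((-12.8)-27.8)*(1.4-(-22.1))
= 975.86

No, not collinear


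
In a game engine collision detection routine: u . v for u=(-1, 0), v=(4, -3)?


u . v = u_x*v_x + u_y*v_y = (-1)*4 + 0*(-3)
= (-4) + 0 = -4

-4


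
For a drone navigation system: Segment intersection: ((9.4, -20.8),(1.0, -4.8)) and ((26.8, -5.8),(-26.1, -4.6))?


Cross products: d1=814.38, d2=-21.94, d3=-404.4, d4=431.92
d1*d2 < 0 and d3*d4 < 0? yes

Yes, they intersect


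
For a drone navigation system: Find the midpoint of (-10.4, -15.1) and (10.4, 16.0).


M = (((-10.4)+10.4)/2, ((-15.1)+16)/2)
= (0, 0.45)

(0, 0.45)


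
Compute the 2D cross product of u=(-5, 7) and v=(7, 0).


u x v = u_x*v_y - u_y*v_x = (-5)*0 - 7*7
= 0 - 49 = -49

-49


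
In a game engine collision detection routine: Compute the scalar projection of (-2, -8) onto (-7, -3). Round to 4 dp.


u.v = 38, |v| = sqrt(58) = 7.6158
Scalar projection = u.v / |v| = 38 / sqrt(58) = 4.9896

4.9896


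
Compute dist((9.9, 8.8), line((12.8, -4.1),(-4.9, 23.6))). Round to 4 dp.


|cross product| = 148
|line direction| = sqrt(1080.58) = 32.8722
Distance = 148/sqrt(1080.58) = 4.5023

4.5023


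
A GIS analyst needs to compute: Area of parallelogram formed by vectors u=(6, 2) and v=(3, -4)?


|u x v| = |6*(-4) - 2*3|
= |(-24) - 6| = 30

30


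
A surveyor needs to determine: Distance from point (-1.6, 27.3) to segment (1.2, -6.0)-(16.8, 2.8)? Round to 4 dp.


Project P onto AB: t = 0.7773 (clamped to [0,1])
Closest point on segment: (13.326, 0.8403)
Distance: 30.3793

30.3793


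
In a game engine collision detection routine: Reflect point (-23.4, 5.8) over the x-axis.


Reflection over x-axis: (x,y) -> (x,-y)
(-23.4, 5.8) -> (-23.4, -5.8)

(-23.4, -5.8)


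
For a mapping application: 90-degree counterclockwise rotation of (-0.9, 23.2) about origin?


90° CCW: (x,y) -> (-y, x)
(-0.9,23.2) -> (-23.2, -0.9)

(-23.2, -0.9)


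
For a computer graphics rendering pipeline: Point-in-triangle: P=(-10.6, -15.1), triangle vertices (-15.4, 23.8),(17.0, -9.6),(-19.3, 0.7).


Cross products: AB x AP = -1100.04, BC x BP = 483.93, CA x CP = -262.59
All same sign? no

No, outside


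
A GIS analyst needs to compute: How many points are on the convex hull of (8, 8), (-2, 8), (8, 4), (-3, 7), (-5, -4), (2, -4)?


Convex hull vertices (CCW): (-5, -4), (2, -4), (8, 4), (8, 8), (-2, 8), (-3, 7)
Count = 6

6


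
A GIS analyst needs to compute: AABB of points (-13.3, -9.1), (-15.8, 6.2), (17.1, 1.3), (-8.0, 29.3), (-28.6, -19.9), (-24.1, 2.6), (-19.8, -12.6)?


x range: [-28.6, 17.1]
y range: [-19.9, 29.3]
Bounding box: (-28.6,-19.9) to (17.1,29.3)

(-28.6,-19.9) to (17.1,29.3)


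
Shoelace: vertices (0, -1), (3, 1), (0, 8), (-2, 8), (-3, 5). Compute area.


Shoelace sum: (0*1 - 3*(-1)) + (3*8 - 0*1) + (0*8 - (-2)*8) + ((-2)*5 - (-3)*8) + ((-3)*(-1) - 0*5)
= 60
Area = |60|/2 = 30

30


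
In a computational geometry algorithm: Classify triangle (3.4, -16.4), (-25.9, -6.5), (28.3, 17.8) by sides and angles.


Side lengths squared: AB^2=956.5, BC^2=3528.13, CA^2=1789.65
Sorted: [956.5, 1789.65, 3528.13]
By sides: Scalene, By angles: Obtuse

Scalene, Obtuse


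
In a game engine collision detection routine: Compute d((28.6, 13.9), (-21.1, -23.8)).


dx=-49.7, dy=-37.7
d^2 = (-49.7)^2 + (-37.7)^2 = 3891.38
d = sqrt(3891.38) = 62.3809

62.3809


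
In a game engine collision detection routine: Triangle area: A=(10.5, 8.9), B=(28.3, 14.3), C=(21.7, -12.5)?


Area = |x_A(y_B-y_C) + x_B(y_C-y_A) + x_C(y_A-y_B)|/2
= |281.4 + (-605.62) + (-117.18)|/2
= 441.4/2 = 220.7

220.7


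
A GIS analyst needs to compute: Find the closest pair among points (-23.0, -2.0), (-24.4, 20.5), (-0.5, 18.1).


d(P0,P1) = 22.5435, d(P0,P2) = 30.1705, d(P1,P2) = 24.0202
Closest: P0 and P1

Closest pair: (-23.0, -2.0) and (-24.4, 20.5), distance = 22.5435


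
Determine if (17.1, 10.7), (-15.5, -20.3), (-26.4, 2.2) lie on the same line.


Cross product: ((-15.5)-17.1)*(2.2-10.7) - ((-20.3)-10.7)*((-26.4)-17.1)
= -1071.4

No, not collinear


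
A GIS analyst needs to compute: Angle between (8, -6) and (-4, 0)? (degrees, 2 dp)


u.v = -32, |u| = sqrt(100) = 10, |v| = sqrt(16) = 4
cos(theta) = u.v/(|u||v|) = -32/sqrt(1600) = -0.8
theta = acos(-0.8) = 143.13 degrees

143.13 degrees


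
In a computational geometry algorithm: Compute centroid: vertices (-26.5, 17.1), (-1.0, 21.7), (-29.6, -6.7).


Centroid = ((x_A+x_B+x_C)/3, (y_A+y_B+y_C)/3)
= (((-26.5)+(-1)+(-29.6))/3, (17.1+21.7+(-6.7))/3)
= (-19.0333, 10.7)

(-19.0333, 10.7)


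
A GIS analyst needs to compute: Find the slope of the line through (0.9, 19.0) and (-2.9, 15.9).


slope = (y2-y1)/(x2-x1) = (15.9-19)/((-2.9)-0.9) = (-3.1)/(-3.8) = 0.8158

0.8158


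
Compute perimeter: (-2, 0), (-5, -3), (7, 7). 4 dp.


Sides: (-2, 0)->(-5, -3): sqrt(18) = 4.242641, (-5, -3)->(7, 7): sqrt(244) = 15.620499, (7, 7)->(-2, 0): sqrt(130) = 11.401754
Sum = 31.264894
Perimeter = 31.2649

31.2649


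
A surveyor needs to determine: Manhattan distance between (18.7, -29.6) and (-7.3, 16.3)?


|18.7-(-7.3)| + |(-29.6)-16.3| = 26 + 45.9 = 71.9

71.9


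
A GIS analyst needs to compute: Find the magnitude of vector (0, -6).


|u| = sqrt(0^2 + (-6)^2) = sqrt(36) = 6

6


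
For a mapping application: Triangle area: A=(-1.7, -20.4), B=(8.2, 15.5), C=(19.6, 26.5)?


Area = |x_A(y_B-y_C) + x_B(y_C-y_A) + x_C(y_A-y_B)|/2
= |18.7 + 384.58 + (-703.64)|/2
= 300.36/2 = 150.18

150.18


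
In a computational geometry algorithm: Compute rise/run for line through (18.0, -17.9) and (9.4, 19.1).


slope = (y2-y1)/(x2-x1) = (19.1-(-17.9))/(9.4-18) = 37/(-8.6) = -4.3023

-4.3023


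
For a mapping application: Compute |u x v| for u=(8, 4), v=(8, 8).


|u x v| = |8*8 - 4*8|
= |64 - 32| = 32

32


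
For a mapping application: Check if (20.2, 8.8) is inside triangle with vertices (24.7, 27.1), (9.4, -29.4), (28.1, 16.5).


Cross products: AB x AP = 25.74, BC x BP = 218.62, CA x CP = 109.92
All same sign? yes

Yes, inside


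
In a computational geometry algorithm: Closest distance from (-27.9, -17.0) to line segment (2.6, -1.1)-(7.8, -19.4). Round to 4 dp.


Project P onto AB: t = 0.3657 (clamped to [0,1])
Closest point on segment: (4.5018, -7.7929)
Distance: 33.6845

33.6845


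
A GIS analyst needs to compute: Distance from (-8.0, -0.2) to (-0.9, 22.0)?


dx=7.1, dy=22.2
d^2 = 7.1^2 + 22.2^2 = 543.25
d = sqrt(543.25) = 23.3077

23.3077


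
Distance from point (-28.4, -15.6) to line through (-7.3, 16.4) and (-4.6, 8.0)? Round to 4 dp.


|cross product| = 263.64
|line direction| = sqrt(77.85) = 8.8233
Distance = 263.64/sqrt(77.85) = 29.8801

29.8801


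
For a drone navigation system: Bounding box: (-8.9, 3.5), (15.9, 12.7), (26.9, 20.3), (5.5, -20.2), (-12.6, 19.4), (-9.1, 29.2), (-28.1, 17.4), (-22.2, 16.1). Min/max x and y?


x range: [-28.1, 26.9]
y range: [-20.2, 29.2]
Bounding box: (-28.1,-20.2) to (26.9,29.2)

(-28.1,-20.2) to (26.9,29.2)


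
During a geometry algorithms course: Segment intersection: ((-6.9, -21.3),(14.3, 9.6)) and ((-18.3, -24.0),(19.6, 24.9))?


Cross products: d1=-455.13, d2=-320.7, d3=295.02, d4=160.59
d1*d2 < 0 and d3*d4 < 0? no

No, they don't intersect


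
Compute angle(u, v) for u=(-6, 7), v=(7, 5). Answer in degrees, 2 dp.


u.v = -7, |u| = sqrt(85) = 9.2195, |v| = sqrt(74) = 8.6023
cos(theta) = u.v/(|u||v|) = -7/sqrt(6290) = -0.088262
theta = acos(-0.088262) = 95.06 degrees

95.06 degrees


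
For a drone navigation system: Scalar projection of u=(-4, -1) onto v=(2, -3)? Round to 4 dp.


u.v = -5, |v| = sqrt(13) = 3.6056
Scalar projection = u.v / |v| = -5 / sqrt(13) = -1.3868

-1.3868


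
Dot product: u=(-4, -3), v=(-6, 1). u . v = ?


u . v = u_x*v_x + u_y*v_y = (-4)*(-6) + (-3)*1
= 24 + (-3) = 21

21


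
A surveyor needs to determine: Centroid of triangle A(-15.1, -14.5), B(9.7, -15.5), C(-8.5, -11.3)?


Centroid = ((x_A+x_B+x_C)/3, (y_A+y_B+y_C)/3)
= (((-15.1)+9.7+(-8.5))/3, ((-14.5)+(-15.5)+(-11.3))/3)
= (-4.6333, -13.7667)

(-4.6333, -13.7667)


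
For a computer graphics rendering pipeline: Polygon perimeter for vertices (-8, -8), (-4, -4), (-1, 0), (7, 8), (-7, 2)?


Sides: (-8, -8)->(-4, -4): sqrt(32) = 5.656854, (-4, -4)->(-1, 0): sqrt(25) = 5, (-1, 0)->(7, 8): sqrt(128) = 11.313708, (7, 8)->(-7, 2): sqrt(232) = 15.231546, (-7, 2)->(-8, -8): sqrt(101) = 10.049876
Sum = 47.251984
Perimeter = 47.252

47.252


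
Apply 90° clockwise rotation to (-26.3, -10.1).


90° CW: (x,y) -> (y, -x)
(-26.3,-10.1) -> (-10.1, 26.3)

(-10.1, 26.3)


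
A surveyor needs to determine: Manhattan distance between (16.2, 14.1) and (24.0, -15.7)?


|16.2-24| + |14.1-(-15.7)| = 7.8 + 29.8 = 37.6

37.6


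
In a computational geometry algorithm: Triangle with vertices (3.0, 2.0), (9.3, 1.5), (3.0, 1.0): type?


Side lengths squared: AB^2=39.94, BC^2=39.94, CA^2=1
Sorted: [1, 39.94, 39.94]
By sides: Isosceles, By angles: Acute

Isosceles, Acute


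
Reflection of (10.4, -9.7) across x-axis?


Reflection over x-axis: (x,y) -> (x,-y)
(10.4, -9.7) -> (10.4, 9.7)

(10.4, 9.7)


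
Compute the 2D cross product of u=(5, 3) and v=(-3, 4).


u x v = u_x*v_y - u_y*v_x = 5*4 - 3*(-3)
= 20 - (-9) = 29

29


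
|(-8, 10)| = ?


|u| = sqrt((-8)^2 + 10^2) = sqrt(164) = 12.8062

12.8062


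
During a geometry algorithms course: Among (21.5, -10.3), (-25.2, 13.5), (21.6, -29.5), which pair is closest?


d(P0,P1) = 52.415, d(P0,P2) = 19.2003, d(P1,P2) = 63.555
Closest: P0 and P2

Closest pair: (21.5, -10.3) and (21.6, -29.5), distance = 19.2003


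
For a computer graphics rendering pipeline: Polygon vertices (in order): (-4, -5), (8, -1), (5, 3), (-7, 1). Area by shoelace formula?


Shoelace sum: ((-4)*(-1) - 8*(-5)) + (8*3 - 5*(-1)) + (5*1 - (-7)*3) + ((-7)*(-5) - (-4)*1)
= 138
Area = |138|/2 = 69

69


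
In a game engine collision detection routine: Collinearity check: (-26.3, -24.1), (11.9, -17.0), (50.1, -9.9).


Cross product: (11.9-(-26.3))*((-9.9)-(-24.1)) - ((-17)-(-24.1))*(50.1-(-26.3))
= 0

Yes, collinear


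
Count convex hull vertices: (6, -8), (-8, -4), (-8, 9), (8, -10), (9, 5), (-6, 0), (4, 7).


Convex hull vertices (CCW): (-8, -4), (8, -10), (9, 5), (4, 7), (-8, 9)
Count = 5

5


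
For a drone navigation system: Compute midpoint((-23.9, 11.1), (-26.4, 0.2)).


M = (((-23.9)+(-26.4))/2, (11.1+0.2)/2)
= (-25.15, 5.65)

(-25.15, 5.65)


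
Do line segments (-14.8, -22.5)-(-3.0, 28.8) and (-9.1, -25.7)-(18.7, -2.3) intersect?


Cross products: d1=222.34, d2=1372.36, d3=-330.17, d4=-1480.19
d1*d2 < 0 and d3*d4 < 0? no

No, they don't intersect


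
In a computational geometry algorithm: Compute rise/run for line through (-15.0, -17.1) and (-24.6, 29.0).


slope = (y2-y1)/(x2-x1) = (29-(-17.1))/((-24.6)-(-15)) = 46.1/(-9.6) = -4.8021

-4.8021


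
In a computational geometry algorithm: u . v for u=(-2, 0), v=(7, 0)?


u . v = u_x*v_x + u_y*v_y = (-2)*7 + 0*0
= (-14) + 0 = -14

-14


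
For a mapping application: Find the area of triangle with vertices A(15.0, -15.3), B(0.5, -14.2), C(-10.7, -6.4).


Area = |x_A(y_B-y_C) + x_B(y_C-y_A) + x_C(y_A-y_B)|/2
= |(-117) + 4.45 + 11.77|/2
= 100.78/2 = 50.39

50.39


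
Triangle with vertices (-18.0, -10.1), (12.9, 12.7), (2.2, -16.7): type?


Side lengths squared: AB^2=1474.65, BC^2=978.85, CA^2=451.6
Sorted: [451.6, 978.85, 1474.65]
By sides: Scalene, By angles: Obtuse

Scalene, Obtuse
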